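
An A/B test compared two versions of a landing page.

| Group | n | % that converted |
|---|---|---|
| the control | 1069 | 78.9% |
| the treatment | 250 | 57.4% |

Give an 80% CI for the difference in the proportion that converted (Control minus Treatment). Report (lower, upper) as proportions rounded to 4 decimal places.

(0.1718, 0.2582)

SE₁ = √(p̂₁(1−p̂₁)/n₁) = √(0.7890·0.2110/1069) = 0.01248; SE₂ = √(0.5740·0.4260/250) = 0.03127.
Independent samples: SE of the difference = √(SE₁² + SE₂²) = √(0.0001557504 + 0.0009778129) = 0.03367.
z* for 80% confidence is 1.282, so the margin of error is 1.282 × 0.03367 = 0.04316.
Point estimate p̂₁ − p̂₂ = 0.7890 − 0.5740 = 0.2150.
0.2150 ± 0.04316 → (0.1718, 0.2582).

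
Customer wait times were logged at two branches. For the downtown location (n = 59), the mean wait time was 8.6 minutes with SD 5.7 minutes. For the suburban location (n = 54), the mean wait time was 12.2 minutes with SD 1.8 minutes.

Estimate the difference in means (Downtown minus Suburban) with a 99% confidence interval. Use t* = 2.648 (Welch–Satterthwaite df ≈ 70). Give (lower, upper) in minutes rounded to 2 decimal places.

Standard errors of each mean: 5.7/√59 = 0.7421 and 1.8/√54 = 0.2449.
SE(x̄₁ − x̄₂) = √(0.7421² + 0.2449²) = 0.7815 for independent samples with unequal variances.
With t* = 2.648, the margin is 2.648 × 0.7815 = 2.0694.
x̄₁ − x̄₂ = 8.6 − 12.2 = -3.6000; the interval is -3.6000 ± 2.0694 = (-5.67, -1.53).

(-5.67, -1.53)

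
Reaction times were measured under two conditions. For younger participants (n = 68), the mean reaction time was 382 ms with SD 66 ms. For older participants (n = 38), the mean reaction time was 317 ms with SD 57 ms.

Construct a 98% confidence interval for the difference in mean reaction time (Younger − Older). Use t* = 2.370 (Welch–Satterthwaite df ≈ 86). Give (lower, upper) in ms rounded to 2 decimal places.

(36.02, 93.98)

Per-group SEs: s₁/√n₁ = 66/√68 = 8.0037, s₂/√n₂ = 57/√38 = 9.2466.
Unpooled SE of the difference: √(64.05921369 + 85.49961156) = 12.2294.
Margin of error = t* · SE = 2.370 × 12.2294 = 28.9837.
x̄₁ − x̄₂ = 382 − 317 = 65.0000.
CI: 65.0000 ± 28.9837 = (36.02, 93.98).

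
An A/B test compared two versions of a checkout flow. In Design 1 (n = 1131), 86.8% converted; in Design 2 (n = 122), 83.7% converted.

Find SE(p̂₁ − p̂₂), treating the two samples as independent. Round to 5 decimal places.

0.03492

Each SE is √(p̂(1−p̂)/n): √(0.8680·0.1320/1131) = 0.01007 and √(0.8370·0.1630/122) = 0.03344.
SE(p̂₁ − p̂₂) = √(SE₁² + SE₂²) = √(0.0001014049 + 0.0011182336) = 0.03492, since the two samples are independent.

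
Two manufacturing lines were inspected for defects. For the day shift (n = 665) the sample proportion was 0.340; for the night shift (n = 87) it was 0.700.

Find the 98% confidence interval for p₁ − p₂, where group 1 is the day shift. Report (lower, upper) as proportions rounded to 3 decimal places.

SE₁ = √(p̂₁(1−p̂₁)/n₁) = √(0.3400·0.6600/665) = 0.01837; SE₂ = √(0.7000·0.3000/87) = 0.04913.
Independent samples: SE of the difference = √(SE₁² + SE₂²) = √(0.0003374569 + 0.0024137569) = 0.05245.
z* for 98% confidence is 2.326, so the margin of error is 2.326 × 0.05245 = 0.12200.
Point estimate p̂₁ − p̂₂ = 0.3400 − 0.7000 = -0.3600.
-0.3600 ± 0.12200 → (-0.482, -0.238).

(-0.482, -0.238)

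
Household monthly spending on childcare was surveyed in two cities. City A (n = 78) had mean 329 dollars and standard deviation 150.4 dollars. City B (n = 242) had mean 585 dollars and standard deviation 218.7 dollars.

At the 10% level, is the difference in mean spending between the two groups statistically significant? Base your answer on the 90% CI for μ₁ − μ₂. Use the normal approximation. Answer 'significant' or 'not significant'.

Standard errors of each mean: 150.4/√78 = 17.0294 and 218.7/√242 = 14.0586.
SE(x̄₁ − x̄₂) = √(17.0294² + 14.0586²) = 22.0827 for independent samples with unequal variances.
With z* = 1.645, the margin is 1.645 × 22.0827 = 36.3260.
x̄₁ − x̄₂ = 329 − 585 = -256.0000; the interval is -256.0000 ± 36.3260 = (-292.3260, -219.6740).
The interval (-292.3260, -219.6740) does not contain 0, so the difference is significant.

significant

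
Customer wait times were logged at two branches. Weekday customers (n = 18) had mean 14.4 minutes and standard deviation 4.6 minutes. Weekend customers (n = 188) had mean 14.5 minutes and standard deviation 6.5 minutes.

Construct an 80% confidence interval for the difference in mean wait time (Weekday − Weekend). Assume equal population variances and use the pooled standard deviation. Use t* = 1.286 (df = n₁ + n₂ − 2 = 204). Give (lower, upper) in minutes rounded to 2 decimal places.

(-2.12, 1.92)

Pooled variance s_p² = [17·4.6² + 187·6.5²] / (18+188−2) = 40.4925, so s_p = 6.3634.
SE_diff = s_p·√(1/n₁ + 1/n₂) = 6.3634·√(1/18 + 1/188) = 1.5700.
t* = 1.286; margin = 1.286 × 1.5700 = 2.0190.
Difference = 14.4 − 14.5 = -0.1000.
-0.1000 ± 2.0190 → (-2.12, 1.92).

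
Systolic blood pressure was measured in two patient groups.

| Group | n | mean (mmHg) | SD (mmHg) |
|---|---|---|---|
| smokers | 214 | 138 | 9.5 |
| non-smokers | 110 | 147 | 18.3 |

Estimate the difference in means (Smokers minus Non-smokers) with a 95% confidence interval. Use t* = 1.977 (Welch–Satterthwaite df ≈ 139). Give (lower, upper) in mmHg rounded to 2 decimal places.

Standard errors of each mean: 9.5/√214 = 0.6494 and 18.3/√110 = 1.7448.
SE(x̄₁ − x̄₂) = √(0.6494² + 1.7448²) = 1.8617 for independent samples with unequal variances.
With t* = 1.977, the margin is 1.977 × 1.8617 = 3.6806.
x̄₁ − x̄₂ = 138 − 147 = -9.0000; the interval is -9.0000 ± 3.6806 = (-12.68, -5.32).

(-12.68, -5.32)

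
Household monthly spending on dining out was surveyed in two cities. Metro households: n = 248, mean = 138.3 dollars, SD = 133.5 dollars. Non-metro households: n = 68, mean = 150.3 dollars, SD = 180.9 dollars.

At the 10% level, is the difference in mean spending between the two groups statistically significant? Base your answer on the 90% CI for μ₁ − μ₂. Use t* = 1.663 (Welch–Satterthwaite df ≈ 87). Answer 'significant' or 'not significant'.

Per-group SEs: s₁/√n₁ = 133.5/√248 = 8.4773, s₂/√n₂ = 180.9/√68 = 21.9373.
Unpooled SE of the difference: √(71.86461529 + 481.24513129) = 23.5183.
Margin of error = t* · SE = 1.663 × 23.5183 = 39.1109.
x̄₁ − x̄₂ = 138.3 − 150.3 = -12.0000.
CI: -12.0000 ± 39.1109 = (-51.1109, 27.1109).
The interval (-51.1109, 27.1109) contains 0, so the difference is not significant.

not significant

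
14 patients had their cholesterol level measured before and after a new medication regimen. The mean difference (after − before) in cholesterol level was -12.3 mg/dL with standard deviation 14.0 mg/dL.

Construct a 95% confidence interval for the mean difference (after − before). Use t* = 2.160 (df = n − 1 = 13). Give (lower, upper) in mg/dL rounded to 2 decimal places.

Paired design: SE = s_d/√n = 14.0/√14 = 3.7417.
t* = 2.160; margin of error = 2.160 × 3.7417 = 8.0821.
-12.3 ± 8.0821 → (-20.38, -4.22).

(-20.38, -4.22)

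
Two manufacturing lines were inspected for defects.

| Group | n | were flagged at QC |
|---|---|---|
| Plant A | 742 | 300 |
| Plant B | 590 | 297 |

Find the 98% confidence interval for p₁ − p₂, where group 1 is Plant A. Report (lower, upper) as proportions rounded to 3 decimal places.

p̂₁ = 300/742 = 0.4043 and p̂₂ = 297/590 = 0.5034.
SE₁ = √(p̂₁(1−p̂₁)/n₁) = √(0.4043·0.5957/742) = 0.01802; SE₂ = √(0.5034·0.4966/590) = 0.02058.
Independent samples: SE of the difference = √(SE₁² + SE₂²) = √(0.0003247204 + 0.0004235364) = 0.02735.
z* for 98% confidence is 2.326, so the margin of error is 2.326 × 0.02735 = 0.06362.
Point estimate p̂₁ − p̂₂ = 0.4043 − 0.5034 = -0.0991.
-0.0991 ± 0.06362 → (-0.163, -0.035).

(-0.163, -0.035)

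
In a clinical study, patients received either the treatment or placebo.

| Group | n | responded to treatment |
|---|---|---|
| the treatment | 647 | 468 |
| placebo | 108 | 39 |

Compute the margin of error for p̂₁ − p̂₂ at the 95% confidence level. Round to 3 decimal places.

Sample proportions: 468/647 = 0.7233, 39/108 = 0.3611.
Each SE is √(p̂(1−p̂)/n): √(0.7233·0.2767/647) = 0.01759 and √(0.3611·0.6389/108) = 0.04622.
SE(p̂₁ − p̂₂) = √(SE₁² + SE₂²) = √(0.0003094081 + 0.0021362884) = 0.04945, since the two samples are independent.
At 95% confidence z* = 1.960; margin = 1.960 × 0.04945 = 0.09692.

0.097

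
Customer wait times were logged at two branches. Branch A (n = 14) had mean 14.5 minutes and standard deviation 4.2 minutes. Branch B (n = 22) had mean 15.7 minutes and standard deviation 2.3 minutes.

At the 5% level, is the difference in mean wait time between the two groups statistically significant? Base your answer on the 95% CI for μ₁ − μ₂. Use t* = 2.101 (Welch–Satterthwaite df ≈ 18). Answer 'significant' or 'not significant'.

not significant

Per-group SEs: s₁/√n₁ = 4.2/√14 = 1.1225, s₂/√n₂ = 2.3/√22 = 0.4904.
Unpooled SE of the difference: √(1.26000625 + 0.24049216) = 1.2249.
Margin of error = t* · SE = 2.101 × 1.2249 = 2.5735.
x̄₁ − x̄₂ = 14.5 − 15.7 = -1.2000.
CI: -1.2000 ± 2.5735 = (-3.7735, 1.3735).
The interval (-3.7735, 1.3735) contains 0, so the difference is not significant.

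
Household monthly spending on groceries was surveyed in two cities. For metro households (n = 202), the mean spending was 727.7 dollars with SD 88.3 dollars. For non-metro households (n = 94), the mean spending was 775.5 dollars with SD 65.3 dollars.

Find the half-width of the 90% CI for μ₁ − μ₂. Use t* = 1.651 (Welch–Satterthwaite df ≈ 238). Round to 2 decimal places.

SE₁ = s₁/√n₁ = 88.3/√202 = 6.2128; SE₂ = 65.3/√94 = 6.7352.
Independent samples, unequal variances: SE_diff = √(SE₁² + SE₂²) = √(38.59888384 + 45.36291904) = 9.1631.
t* = 1.651, so margin of error = 1.651 × 9.1631 = 15.1283.

15.13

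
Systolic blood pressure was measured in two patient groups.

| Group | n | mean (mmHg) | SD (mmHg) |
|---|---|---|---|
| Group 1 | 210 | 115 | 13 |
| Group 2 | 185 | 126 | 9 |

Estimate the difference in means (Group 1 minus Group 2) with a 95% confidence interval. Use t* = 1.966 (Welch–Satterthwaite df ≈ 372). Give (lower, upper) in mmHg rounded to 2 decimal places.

(-13.19, -8.81)

Standard errors of each mean: 13/√210 = 0.8971 and 9/√185 = 0.6617.
SE(x̄₁ − x̄₂) = √(0.8971² + 0.6617²) = 1.1147 for independent samples with unequal variances.
With t* = 1.966, the margin is 1.966 × 1.1147 = 2.1915.
x̄₁ − x̄₂ = 115 − 126 = -11.0000; the interval is -11.0000 ± 2.1915 = (-13.19, -8.81).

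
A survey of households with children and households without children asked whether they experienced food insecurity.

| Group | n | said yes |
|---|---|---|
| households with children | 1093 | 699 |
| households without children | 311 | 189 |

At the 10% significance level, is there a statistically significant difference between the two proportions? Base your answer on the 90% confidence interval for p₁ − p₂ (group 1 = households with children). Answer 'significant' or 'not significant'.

Sample proportions: 699/1093 = 0.6395, 189/311 = 0.6077.
Each SE is √(p̂(1−p̂)/n): √(0.6395·0.3605/1093) = 0.01452 and √(0.6077·0.3923/311) = 0.02769.
SE(p̂₁ − p̂₂) = √(SE₁² + SE₂²) = √(0.0002108304 + 0.0007667361) = 0.03127, since the two samples are independent.
At 90% confidence z* = 1.645; margin = 1.645 × 0.03127 = 0.05144.
The difference is 0.6395 − 0.6077 = 0.0318, so the interval is 0.0318 ± 0.05144 = (-0.01964, 0.08324).
The interval (-0.01964, 0.08324) contains 0, so the difference is not significant.

not significant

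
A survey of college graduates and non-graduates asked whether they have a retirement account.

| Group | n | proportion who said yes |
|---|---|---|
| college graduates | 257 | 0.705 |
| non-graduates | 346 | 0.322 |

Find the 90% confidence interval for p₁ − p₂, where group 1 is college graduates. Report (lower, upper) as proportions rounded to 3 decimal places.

(0.321, 0.445)

The two standard errors are √(0.7050×0.2950/257) = 0.02845 and √(0.3220×0.6780/346) = 0.02512.
Because the samples are independent, SE_diff = √(0.02845² + 0.02512²) = 0.03795.
Using z* = 1.645 for 90%, ME = 1.645 × 0.03795 = 0.06243.
p̂₁ − p̂₂ = 0.3830; interval 0.3830 ± 0.06243 gives (0.321, 0.445).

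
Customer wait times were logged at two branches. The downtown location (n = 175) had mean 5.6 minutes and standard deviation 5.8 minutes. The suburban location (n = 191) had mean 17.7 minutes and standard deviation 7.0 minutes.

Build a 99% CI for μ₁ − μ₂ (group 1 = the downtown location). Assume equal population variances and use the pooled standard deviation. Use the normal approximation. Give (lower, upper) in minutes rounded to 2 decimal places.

(-13.84, -10.36)

s_p = √[((n₁−1)s₁² + (n₂−1)s₂²)/(n₁+n₂−2)] = √[(174·5.8² + 190·7.0²)/364] = 6.4543.
SE = 6.4543·√(1/175 + 1/191) = 0.6754.
With z* = 2.576, margin = 2.576 × 0.6754 = 1.7398.
x̄₁ − x̄₂ = 5.6 − 17.7 = -12.1000; interval -12.1000 ± 1.7398 = (-13.84, -10.36).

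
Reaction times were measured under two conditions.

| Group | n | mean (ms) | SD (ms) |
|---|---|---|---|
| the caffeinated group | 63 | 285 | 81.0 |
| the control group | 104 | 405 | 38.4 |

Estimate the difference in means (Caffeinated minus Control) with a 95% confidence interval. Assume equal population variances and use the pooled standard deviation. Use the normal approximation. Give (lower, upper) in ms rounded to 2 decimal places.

Pooled variance s_p² = [62·81.0² + 103·38.4²] / (63+104−2) = 3385.8284, so s_p = 58.1879.
SE_diff = s_p·√(1/n₁ + 1/n₂) = 58.1879·√(1/63 + 1/104) = 9.2897.
z* = 1.960; margin = 1.960 × 9.2897 = 18.2078.
Difference = 285 − 405 = -120.0000.
-120.0000 ± 18.2078 → (-138.21, -101.79).

(-138.21, -101.79)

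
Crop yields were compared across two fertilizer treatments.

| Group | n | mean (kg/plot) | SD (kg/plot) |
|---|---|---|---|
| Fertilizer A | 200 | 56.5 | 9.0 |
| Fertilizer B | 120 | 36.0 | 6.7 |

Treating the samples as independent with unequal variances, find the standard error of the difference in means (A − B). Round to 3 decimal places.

Standard errors of each mean: 9.0/√200 = 0.6364 and 6.7/√120 = 0.6116.
SE(x̄₁ − x̄₂) = √(0.6364² + 0.6116²) = 0.8826 for independent samples with unequal variances.

0.883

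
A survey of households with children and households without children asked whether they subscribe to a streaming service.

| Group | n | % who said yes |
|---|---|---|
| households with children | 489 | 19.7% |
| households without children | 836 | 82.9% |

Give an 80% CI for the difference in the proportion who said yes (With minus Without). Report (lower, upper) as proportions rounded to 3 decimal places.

(-0.660, -0.604)

Each SE is √(p̂(1−p̂)/n): √(0.1970·0.8030/489) = 0.01799 and √(0.8290·0.1710/836) = 0.01302.
SE(p̂₁ − p̂₂) = √(SE₁² + SE₂²) = √(0.0003236401 + 0.0001695204) = 0.02221, since the two samples are independent.
At 80% confidence z* = 1.282; margin = 1.282 × 0.02221 = 0.02847.
The difference is 0.1970 − 0.8290 = -0.6320, so the interval is -0.6320 ± 0.02847 = (-0.660, -0.604).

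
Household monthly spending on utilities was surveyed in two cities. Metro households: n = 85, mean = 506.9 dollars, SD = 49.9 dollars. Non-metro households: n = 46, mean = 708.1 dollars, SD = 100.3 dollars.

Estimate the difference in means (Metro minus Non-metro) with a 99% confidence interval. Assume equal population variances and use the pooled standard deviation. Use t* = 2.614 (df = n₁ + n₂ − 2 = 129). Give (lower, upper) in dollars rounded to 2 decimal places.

(-235.47, -166.93)

s_p = √[((n₁−1)s₁² + (n₂−1)s₂²)/(n₁+n₂−2)] = √[(84·49.9² + 45·100.3²)/129] = 71.6292.
SE = 71.6292·√(1/85 + 1/46) = 13.1110.
With t* = 2.614, margin = 2.614 × 13.1110 = 34.2722.
x̄₁ − x̄₂ = 506.9 − 708.1 = -201.2000; interval -201.2000 ± 34.2722 = (-235.47, -166.93).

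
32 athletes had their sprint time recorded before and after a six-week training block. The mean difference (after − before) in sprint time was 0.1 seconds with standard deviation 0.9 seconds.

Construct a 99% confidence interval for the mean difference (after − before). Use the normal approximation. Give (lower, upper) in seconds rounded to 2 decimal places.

(-0.31, 0.51)

This is a matched-pairs design, so SE = s_d/√n = 0.9/√32 = 0.1591.
Margin = 2.576 × 0.1591 = 0.4098; the interval is 0.1 ± 0.4098 = (-0.31, 0.51).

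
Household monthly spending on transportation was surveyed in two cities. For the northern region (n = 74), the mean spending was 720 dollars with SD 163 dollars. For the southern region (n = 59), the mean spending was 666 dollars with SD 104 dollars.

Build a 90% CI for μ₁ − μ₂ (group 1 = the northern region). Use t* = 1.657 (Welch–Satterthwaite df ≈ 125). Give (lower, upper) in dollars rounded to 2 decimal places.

(15.41, 92.59)

SE₁ = s₁/√n₁ = 163/√74 = 18.9484; SE₂ = 104/√59 = 13.5396.
Independent samples, unequal variances: SE_diff = √(SE₁² + SE₂²) = √(359.04186256 + 183.32076816) = 23.2887.
t* = 1.657, so margin of error = 1.657 × 23.2887 = 38.5894.
Difference in means = 720 − 666 = 54.0000.
54.0000 ± 38.5894 → (15.41, 92.59).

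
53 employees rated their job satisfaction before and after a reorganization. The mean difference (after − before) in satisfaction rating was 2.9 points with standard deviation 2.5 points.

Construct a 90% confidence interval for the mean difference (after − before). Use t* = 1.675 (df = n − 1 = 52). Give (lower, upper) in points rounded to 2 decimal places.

Paired design: SE = s_d/√n = 2.5/√53 = 0.3434.
t* = 1.675; margin of error = 1.675 × 0.3434 = 0.5752.
2.9 ± 0.5752 → (2.32, 3.48).

(2.32, 3.48)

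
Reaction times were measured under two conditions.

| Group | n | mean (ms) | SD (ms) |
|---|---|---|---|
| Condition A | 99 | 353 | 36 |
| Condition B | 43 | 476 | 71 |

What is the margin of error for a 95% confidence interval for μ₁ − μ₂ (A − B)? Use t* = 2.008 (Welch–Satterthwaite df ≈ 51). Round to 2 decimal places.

Per-group SEs: s₁/√n₁ = 36/√99 = 3.6181, s₂/√n₂ = 71/√43 = 10.8274.
Unpooled SE of the difference: √(13.09064761 + 117.23259076) = 11.4159.
Margin of error = t* · SE = 2.008 × 11.4159 = 22.9231.

22.92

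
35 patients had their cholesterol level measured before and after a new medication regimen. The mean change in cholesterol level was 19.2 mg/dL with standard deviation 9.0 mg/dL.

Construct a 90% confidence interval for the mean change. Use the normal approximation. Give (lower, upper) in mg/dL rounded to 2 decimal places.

This is a matched-pairs design, so SE = s_d/√n = 9.0/√35 = 1.5213.
Margin = 1.645 × 1.5213 = 2.5025; the interval is 19.2 ± 2.5025 = (16.70, 21.70).

(16.70, 21.70)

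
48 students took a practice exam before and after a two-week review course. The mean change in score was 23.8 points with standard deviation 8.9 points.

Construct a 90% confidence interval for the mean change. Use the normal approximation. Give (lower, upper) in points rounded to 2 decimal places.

(21.69, 25.91)

Paired design: SE = s_d/√n = 8.9/√48 = 1.2846.
z* = 1.645; margin of error = 1.645 × 1.2846 = 2.1132.
23.8 ± 2.1132 → (21.69, 25.91).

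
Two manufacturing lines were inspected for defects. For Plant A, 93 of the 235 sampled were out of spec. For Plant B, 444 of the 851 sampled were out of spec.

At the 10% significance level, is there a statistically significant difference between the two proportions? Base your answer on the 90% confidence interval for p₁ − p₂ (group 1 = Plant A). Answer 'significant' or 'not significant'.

Sample proportions: 93/235 = 0.3957, 444/851 = 0.5217.
Each SE is √(p̂(1−p̂)/n): √(0.3957·0.6043/235) = 0.03190 and √(0.5217·0.4783/851) = 0.01712.
SE(p̂₁ − p̂₂) = √(SE₁² + SE₂²) = √(0.00101761 + 0.0002930944) = 0.03620, since the two samples are independent.
At 90% confidence z* = 1.645; margin = 1.645 × 0.03620 = 0.05955.
The difference is 0.3957 − 0.5217 = -0.1260, so the interval is -0.1260 ± 0.05955 = (-0.18555, -0.06645).
The interval (-0.18555, -0.06645) does not contain 0, so the difference is significant.

significant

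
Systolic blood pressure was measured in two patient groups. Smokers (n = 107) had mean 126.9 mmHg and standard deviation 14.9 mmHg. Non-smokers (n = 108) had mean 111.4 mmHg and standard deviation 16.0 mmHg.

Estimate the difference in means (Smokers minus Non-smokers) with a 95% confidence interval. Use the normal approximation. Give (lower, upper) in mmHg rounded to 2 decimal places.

Standard errors of each mean: 14.9/√107 = 1.4404 and 16.0/√108 = 1.5396.
SE(x̄₁ − x̄₂) = √(1.4404² + 1.5396²) = 2.1083 for independent samples with unequal variances.
With z* = 1.960, the margin is 1.960 × 2.1083 = 4.1323.
x̄₁ − x̄₂ = 126.9 − 111.4 = 15.5000; the interval is 15.5000 ± 4.1323 = (11.37, 19.63).

(11.37, 19.63)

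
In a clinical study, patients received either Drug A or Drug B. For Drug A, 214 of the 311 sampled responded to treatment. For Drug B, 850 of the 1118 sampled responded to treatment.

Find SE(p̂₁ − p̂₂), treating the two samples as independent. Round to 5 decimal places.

0.02921

Sample proportions: 214/311 = 0.6881, 850/1118 = 0.7603.
Each SE is √(p̂(1−p̂)/n): √(0.6881·0.3119/311) = 0.02627 and √(0.7603·0.2397/1118) = 0.01277.
SE(p̂₁ − p̂₂) = √(SE₁² + SE₂²) = √(0.0006901129 + 0.0001630729) = 0.02921, since the two samples are independent.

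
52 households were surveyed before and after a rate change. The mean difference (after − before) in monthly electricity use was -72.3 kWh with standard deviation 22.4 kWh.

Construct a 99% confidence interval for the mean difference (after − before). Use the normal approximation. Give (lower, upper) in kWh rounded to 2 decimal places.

Paired design: SE = s_d/√n = 22.4/√52 = 3.1063.
z* = 2.576; margin of error = 2.576 × 3.1063 = 8.0018.
-72.3 ± 8.0018 → (-80.30, -64.30).

(-80.30, -64.30)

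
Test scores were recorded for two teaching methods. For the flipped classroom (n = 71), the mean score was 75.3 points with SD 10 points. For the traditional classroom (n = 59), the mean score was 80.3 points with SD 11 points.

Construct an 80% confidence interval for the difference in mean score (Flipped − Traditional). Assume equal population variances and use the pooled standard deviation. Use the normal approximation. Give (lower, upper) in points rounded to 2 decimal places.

s_p = √[((n₁−1)s₁² + (n₂−1)s₂²)/(n₁+n₂−2)] = √[(70·10² + 58·11²)/128] = 10.4650.
SE = 10.4650·√(1/71 + 1/59) = 1.8436.
With z* = 1.282, margin = 1.282 × 1.8436 = 2.3635.
x̄₁ − x̄₂ = 75.3 − 80.3 = -5.0000; interval -5.0000 ± 2.3635 = (-7.36, -2.64).

(-7.36, -2.64)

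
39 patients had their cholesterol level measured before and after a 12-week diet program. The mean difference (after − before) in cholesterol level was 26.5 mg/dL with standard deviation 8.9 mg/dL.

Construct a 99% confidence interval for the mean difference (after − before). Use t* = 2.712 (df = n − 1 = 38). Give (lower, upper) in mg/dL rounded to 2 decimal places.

This is a matched-pairs design, so SE = s_d/√n = 8.9/√39 = 1.4251.
Margin = 2.712 × 1.4251 = 3.8649; the interval is 26.5 ± 3.8649 = (22.64, 30.36).

(22.64, 30.36)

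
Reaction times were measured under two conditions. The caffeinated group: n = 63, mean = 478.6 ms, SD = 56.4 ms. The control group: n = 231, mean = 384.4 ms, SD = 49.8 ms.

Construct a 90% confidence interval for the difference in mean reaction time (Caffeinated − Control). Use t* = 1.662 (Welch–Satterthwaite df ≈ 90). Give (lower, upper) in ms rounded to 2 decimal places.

(81.20, 107.20)

SE₁ = s₁/√n₁ = 56.4/√63 = 7.1057; SE₂ = 49.8/√231 = 3.2766.
Independent samples, unequal variances: SE_diff = √(SE₁² + SE₂²) = √(50.49097249 + 10.73610756) = 7.8248.
t* = 1.662, so margin of error = 1.662 × 7.8248 = 13.0048.
Difference in means = 478.6 − 384.4 = 94.2000.
94.2000 ± 13.0048 → (81.20, 107.20).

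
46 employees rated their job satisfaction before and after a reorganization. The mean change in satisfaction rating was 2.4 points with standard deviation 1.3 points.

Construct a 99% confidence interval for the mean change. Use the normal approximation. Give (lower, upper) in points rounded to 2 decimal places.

This is a matched-pairs design, so SE = s_d/√n = 1.3/√46 = 0.1917.
Margin = 2.576 × 0.1917 = 0.4938; the interval is 2.4 ± 0.4938 = (1.91, 2.89).

(1.91, 2.89)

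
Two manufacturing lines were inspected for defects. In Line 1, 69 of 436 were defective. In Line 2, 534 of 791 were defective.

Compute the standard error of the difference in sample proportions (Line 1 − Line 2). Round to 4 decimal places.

p̂₁ = 69/436 = 0.1583 and p̂₂ = 534/791 = 0.6751.
SE₁ = √(p̂₁(1−p̂₁)/n₁) = √(0.1583·0.8417/436) = 0.01748; SE₂ = √(0.6751·0.3249/791) = 0.01665.
Independent samples: SE of the difference = √(SE₁² + SE₂²) = √(0.0003055504 + 0.0002772225) = 0.02414.

0.0241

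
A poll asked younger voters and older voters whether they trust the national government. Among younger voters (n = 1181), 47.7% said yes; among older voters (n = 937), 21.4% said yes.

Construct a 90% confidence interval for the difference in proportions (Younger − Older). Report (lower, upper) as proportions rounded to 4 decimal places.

The two standard errors are √(0.4770×0.5230/1181) = 0.01453 and √(0.2140×0.7860/937) = 0.01340.
Because the samples are independent, SE_diff = √(0.01453² + 0.01340²) = 0.01977.
Using z* = 1.645 for 90%, ME = 1.645 × 0.01977 = 0.03252.
p̂₁ − p̂₂ = 0.2630; interval 0.2630 ± 0.03252 gives (0.2305, 0.2955).

(0.2305, 0.2955)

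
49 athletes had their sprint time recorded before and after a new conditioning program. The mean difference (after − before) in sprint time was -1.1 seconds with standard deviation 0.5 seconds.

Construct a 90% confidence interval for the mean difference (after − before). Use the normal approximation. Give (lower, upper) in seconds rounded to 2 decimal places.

(-1.22, -0.98)

Paired design: SE = s_d/√n = 0.5/√49 = 0.0714.
z* = 1.645; margin of error = 1.645 × 0.0714 = 0.1175.
-1.1 ± 0.1175 → (-1.22, -0.98).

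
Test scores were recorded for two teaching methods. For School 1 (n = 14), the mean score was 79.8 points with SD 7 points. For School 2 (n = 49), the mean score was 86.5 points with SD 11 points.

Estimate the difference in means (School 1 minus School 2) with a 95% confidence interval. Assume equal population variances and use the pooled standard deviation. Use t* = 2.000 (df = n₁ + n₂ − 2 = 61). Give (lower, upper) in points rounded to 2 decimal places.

s_p = √[((n₁−1)s₁² + (n₂−1)s₂²)/(n₁+n₂−2)] = √[(13·7² + 48·11²)/61] = 10.2789.
SE = 10.2789·√(1/14 + 1/49) = 3.1150.
With t* = 2.000, margin = 2.000 × 3.1150 = 6.2300.
x̄₁ − x̄₂ = 79.8 − 86.5 = -6.7000; interval -6.7000 ± 6.2300 = (-12.93, -0.47).

(-12.93, -0.47)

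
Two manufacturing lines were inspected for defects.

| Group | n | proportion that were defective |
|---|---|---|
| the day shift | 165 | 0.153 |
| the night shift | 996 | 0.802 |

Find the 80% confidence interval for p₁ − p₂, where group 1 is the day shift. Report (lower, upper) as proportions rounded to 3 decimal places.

(-0.688, -0.610)

SE₁ = √(p̂₁(1−p̂₁)/n₁) = √(0.1530·0.8470/165) = 0.02802; SE₂ = √(0.8020·0.1980/996) = 0.01263.
Independent samples: SE of the difference = √(SE₁² + SE₂²) = √(0.0007851204 + 0.0001595169) = 0.03073.
z* for 80% confidence is 1.282, so the margin of error is 1.282 × 0.03073 = 0.03940.
Point estimate p̂₁ − p̂₂ = 0.1530 − 0.8020 = -0.6490.
-0.6490 ± 0.03940 → (-0.688, -0.610).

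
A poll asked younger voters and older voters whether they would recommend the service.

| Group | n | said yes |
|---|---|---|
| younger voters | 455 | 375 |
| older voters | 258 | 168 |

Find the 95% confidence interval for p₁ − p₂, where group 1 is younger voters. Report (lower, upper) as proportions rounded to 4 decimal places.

First, p̂₁ = 375/455 = 0.8242; p̂₂ = 168/258 = 0.6512.
The two standard errors are √(0.8242×0.1758/455) = 0.01785 and √(0.6512×0.3488/258) = 0.02967.
Because the samples are independent, SE_diff = √(0.01785² + 0.02967²) = 0.03463.
Using z* = 1.960 for 95%, ME = 1.960 × 0.03463 = 0.06787.
p̂₁ − p̂₂ = 0.1730; interval 0.1730 ± 0.06787 gives (0.1051, 0.2409).

(0.1051, 0.2409)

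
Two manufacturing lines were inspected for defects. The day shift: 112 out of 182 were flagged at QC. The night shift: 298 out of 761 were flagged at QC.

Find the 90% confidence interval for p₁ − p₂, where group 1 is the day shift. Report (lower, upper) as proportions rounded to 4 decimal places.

(0.1577, 0.2899)

Sample proportions: 112/182 = 0.6154, 298/761 = 0.3916.
Each SE is √(p̂(1−p̂)/n): √(0.6154·0.3846/182) = 0.03606 and √(0.3916·0.6084/761) = 0.01769.
SE(p̂₁ − p̂₂) = √(SE₁² + SE₂²) = √(0.0013003236 + 0.0003129361) = 0.04017, since the two samples are independent.
At 90% confidence z* = 1.645; margin = 1.645 × 0.04017 = 0.06608.
The difference is 0.6154 − 0.3916 = 0.2238, so the interval is 0.2238 ± 0.06608 = (0.1577, 0.2899).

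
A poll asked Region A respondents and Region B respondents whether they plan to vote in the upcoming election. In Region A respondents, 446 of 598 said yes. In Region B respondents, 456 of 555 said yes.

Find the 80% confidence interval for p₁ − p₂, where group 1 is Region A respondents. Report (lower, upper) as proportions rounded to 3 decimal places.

Sample proportions: 446/598 = 0.7458, 456/555 = 0.8216.
Each SE is √(p̂(1−p̂)/n): √(0.7458·0.2542/598) = 0.01781 and √(0.8216·0.1784/555) = 0.01625.
SE(p̂₁ − p̂₂) = √(SE₁² + SE₂²) = √(0.0003171961 + 0.0002640625) = 0.02411, since the two samples are independent.
At 80% confidence z* = 1.282; margin = 1.282 × 0.02411 = 0.03091.
The difference is 0.7458 − 0.8216 = -0.0758, so the interval is -0.0758 ± 0.03091 = (-0.107, -0.045).

(-0.107, -0.045)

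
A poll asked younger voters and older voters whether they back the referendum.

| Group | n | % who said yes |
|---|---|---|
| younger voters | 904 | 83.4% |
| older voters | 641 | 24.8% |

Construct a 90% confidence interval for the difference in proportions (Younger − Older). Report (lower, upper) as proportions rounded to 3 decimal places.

(0.551, 0.621)

SE₁ = √(p̂₁(1−p̂₁)/n₁) = √(0.8340·0.1660/904) = 0.01238; SE₂ = √(0.2480·0.7520/641) = 0.01706.
Independent samples: SE of the difference = √(SE₁² + SE₂²) = √(0.0001532644 + 0.0002910436) = 0.02108.
z* for 90% confidence is 1.645, so the margin of error is 1.645 × 0.02108 = 0.03468.
Point estimate p̂₁ − p̂₂ = 0.8340 − 0.2480 = 0.5860.
0.5860 ± 0.03468 → (0.551, 0.621).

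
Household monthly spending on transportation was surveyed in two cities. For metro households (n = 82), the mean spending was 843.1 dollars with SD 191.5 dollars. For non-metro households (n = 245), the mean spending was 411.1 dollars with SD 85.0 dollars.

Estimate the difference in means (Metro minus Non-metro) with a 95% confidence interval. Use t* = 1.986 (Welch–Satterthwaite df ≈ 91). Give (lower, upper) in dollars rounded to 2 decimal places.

(388.64, 475.36)

Standard errors of each mean: 191.5/√82 = 21.1476 and 85.0/√245 = 5.4305.
SE(x̄₁ − x̄₂) = √(21.1476² + 5.4305²) = 21.8337 for independent samples with unequal variances.
With t* = 1.986, the margin is 1.986 × 21.8337 = 43.3617.
x̄₁ − x̄₂ = 843.1 − 411.1 = 432.0000; the interval is 432.0000 ± 43.3617 = (388.64, 475.36).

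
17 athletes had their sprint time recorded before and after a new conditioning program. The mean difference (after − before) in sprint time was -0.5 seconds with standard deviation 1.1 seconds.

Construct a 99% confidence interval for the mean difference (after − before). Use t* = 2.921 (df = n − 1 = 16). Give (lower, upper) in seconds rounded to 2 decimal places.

(-1.28, 0.28)

Paired design: SE = s_d/√n = 1.1/√17 = 0.2668.
t* = 2.921; margin of error = 2.921 × 0.2668 = 0.7793.
-0.5 ± 0.7793 → (-1.28, 0.28).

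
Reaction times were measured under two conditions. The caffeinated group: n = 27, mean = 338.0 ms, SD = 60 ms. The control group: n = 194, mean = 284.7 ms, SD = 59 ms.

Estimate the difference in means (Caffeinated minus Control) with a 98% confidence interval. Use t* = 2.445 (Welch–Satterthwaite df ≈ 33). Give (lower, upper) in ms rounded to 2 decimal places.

(23.23, 83.37)

Per-group SEs: s₁/√n₁ = 60/√27 = 11.5470, s₂/√n₂ = 59/√194 = 4.2360.
Unpooled SE of the difference: √(133.333209 + 17.943696) = 12.2995.
Margin of error = t* · SE = 2.445 × 12.2995 = 30.0723.
x̄₁ − x̄₂ = 338.0 − 284.7 = 53.3000.
CI: 53.3000 ± 30.0723 = (23.23, 83.37).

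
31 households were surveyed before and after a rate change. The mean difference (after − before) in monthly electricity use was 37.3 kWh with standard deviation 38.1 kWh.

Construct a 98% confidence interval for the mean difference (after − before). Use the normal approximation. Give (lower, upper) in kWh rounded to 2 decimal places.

Paired design: SE = s_d/√n = 38.1/√31 = 6.8430.
z* = 2.326; margin of error = 2.326 × 6.8430 = 15.9168.
37.3 ± 15.9168 → (21.38, 53.22).

(21.38, 53.22)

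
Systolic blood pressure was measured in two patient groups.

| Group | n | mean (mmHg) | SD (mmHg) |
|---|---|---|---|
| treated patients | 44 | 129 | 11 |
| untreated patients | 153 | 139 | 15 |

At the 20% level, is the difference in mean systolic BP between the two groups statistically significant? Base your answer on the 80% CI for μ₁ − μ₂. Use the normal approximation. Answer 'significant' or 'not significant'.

Standard errors of each mean: 11/√44 = 1.6583 and 15/√153 = 1.2127.
SE(x̄₁ − x̄₂) = √(1.6583² + 1.2127²) = 2.0544 for independent samples with unequal variances.
With z* = 1.282, the margin is 1.282 × 2.0544 = 2.6337.
x̄₁ − x̄₂ = 129 − 139 = -10.0000; the interval is -10.0000 ± 2.6337 = (-12.6337, -7.3663).
The interval (-12.6337, -7.3663) does not contain 0, so the difference is significant.

significant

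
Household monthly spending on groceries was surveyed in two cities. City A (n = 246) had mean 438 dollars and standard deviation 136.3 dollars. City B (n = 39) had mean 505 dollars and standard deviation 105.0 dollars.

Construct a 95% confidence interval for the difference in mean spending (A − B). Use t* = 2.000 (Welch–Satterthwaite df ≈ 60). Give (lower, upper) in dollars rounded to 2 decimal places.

Per-group SEs: s₁/√n₁ = 136.3/√246 = 8.6902, s₂/√n₂ = 105.0/√39 = 16.8135.
Unpooled SE of the difference: √(75.51957604 + 282.69378225) = 18.9265.
Margin of error = t* · SE = 2.000 × 18.9265 = 37.8530.
x̄₁ − x̄₂ = 438 − 505 = -67.0000.
CI: -67.0000 ± 37.8530 = (-104.85, -29.15).

(-104.85, -29.15)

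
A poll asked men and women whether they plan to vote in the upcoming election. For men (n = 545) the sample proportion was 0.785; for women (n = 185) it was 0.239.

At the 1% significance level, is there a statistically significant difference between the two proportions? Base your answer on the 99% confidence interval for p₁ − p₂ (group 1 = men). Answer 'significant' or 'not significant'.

The two standard errors are √(0.7850×0.2150/545) = 0.01760 and √(0.2390×0.7610/185) = 0.03135.
Because the samples are independent, SE_diff = √(0.01760² + 0.03135²) = 0.03595.
Using z* = 2.576 for 99%, ME = 2.576 × 0.03595 = 0.09261.
p̂₁ − p̂₂ = 0.5460; interval 0.5460 ± 0.09261 gives (0.45339, 0.63861).
The interval (0.45339, 0.63861) does not contain 0, so the difference is significant.

significant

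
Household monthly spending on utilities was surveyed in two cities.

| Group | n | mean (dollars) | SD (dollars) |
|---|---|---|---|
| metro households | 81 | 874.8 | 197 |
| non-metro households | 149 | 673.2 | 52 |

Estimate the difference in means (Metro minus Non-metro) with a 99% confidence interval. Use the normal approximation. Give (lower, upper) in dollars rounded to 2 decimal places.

Standard errors of each mean: 197/√81 = 21.8889 and 52/√149 = 4.2600.
SE(x̄₁ − x̄₂) = √(21.8889² + 4.2600²) = 22.2996 for independent samples with unequal variances.
With z* = 2.576, the margin is 2.576 × 22.2996 = 57.4438.
x̄₁ − x̄₂ = 874.8 − 673.2 = 201.6000; the interval is 201.6000 ± 57.4438 = (144.16, 259.04).

(144.16, 259.04)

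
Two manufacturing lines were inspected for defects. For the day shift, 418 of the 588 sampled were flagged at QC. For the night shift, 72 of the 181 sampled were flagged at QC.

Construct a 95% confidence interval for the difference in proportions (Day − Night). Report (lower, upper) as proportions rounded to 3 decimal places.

(0.233, 0.393)

First, p̂₁ = 418/588 = 0.7109; p̂₂ = 72/181 = 0.3978.
The two standard errors are √(0.7109×0.2891/588) = 0.01870 and √(0.3978×0.6022/181) = 0.03638.
Because the samples are independent, SE_diff = √(0.01870² + 0.03638²) = 0.04090.
Using z* = 1.960 for 95%, ME = 1.960 × 0.04090 = 0.08016.
p̂₁ − p̂₂ = 0.3131; interval 0.3131 ± 0.08016 gives (0.233, 0.393).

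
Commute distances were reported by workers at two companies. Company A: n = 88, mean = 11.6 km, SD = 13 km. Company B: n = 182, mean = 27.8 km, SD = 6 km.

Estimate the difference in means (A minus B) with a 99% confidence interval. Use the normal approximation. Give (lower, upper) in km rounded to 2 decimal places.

SE₁ = s₁/√n₁ = 13/√88 = 1.3858; SE₂ = 6/√182 = 0.4447.
Independent samples, unequal variances: SE_diff = √(SE₁² + SE₂²) = √(1.92044164 + 0.19775809) = 1.4554.
z* = 2.576, so margin of error = 2.576 × 1.4554 = 3.7491.
Difference in means = 11.6 − 27.8 = -16.2000.
-16.2000 ± 3.7491 → (-19.95, -12.45).

(-19.95, -12.45)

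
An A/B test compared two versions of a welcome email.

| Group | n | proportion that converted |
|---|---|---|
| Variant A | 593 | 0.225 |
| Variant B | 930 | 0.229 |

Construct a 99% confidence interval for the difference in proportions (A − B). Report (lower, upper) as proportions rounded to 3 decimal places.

(-0.061, 0.053)

SE₁ = √(p̂₁(1−p̂₁)/n₁) = √(0.2250·0.7750/593) = 0.01715; SE₂ = √(0.2290·0.7710/930) = 0.01378.
Independent samples: SE of the difference = √(SE₁² + SE₂²) = √(0.0002941225 + 0.0001898884) = 0.02200.
z* for 99% confidence is 2.576, so the margin of error is 2.576 × 0.02200 = 0.05667.
Point estimate p̂₁ − p̂₂ = 0.2250 − 0.2290 = -0.0040.
-0.0040 ± 0.05667 → (-0.061, 0.053).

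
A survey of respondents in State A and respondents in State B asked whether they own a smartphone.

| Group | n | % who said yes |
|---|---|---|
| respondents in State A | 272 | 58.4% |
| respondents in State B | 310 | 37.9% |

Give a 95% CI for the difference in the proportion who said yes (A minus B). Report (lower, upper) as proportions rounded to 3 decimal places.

The two standard errors are √(0.5840×0.4160/272) = 0.02989 and √(0.3790×0.6210/310) = 0.02755.
Because the samples are independent, SE_diff = √(0.02989² + 0.02755²) = 0.04065.
Using z* = 1.960 for 95%, ME = 1.960 × 0.04065 = 0.07967.
p̂₁ − p̂₂ = 0.2050; interval 0.2050 ± 0.07967 gives (0.125, 0.285).

(0.125, 0.285)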